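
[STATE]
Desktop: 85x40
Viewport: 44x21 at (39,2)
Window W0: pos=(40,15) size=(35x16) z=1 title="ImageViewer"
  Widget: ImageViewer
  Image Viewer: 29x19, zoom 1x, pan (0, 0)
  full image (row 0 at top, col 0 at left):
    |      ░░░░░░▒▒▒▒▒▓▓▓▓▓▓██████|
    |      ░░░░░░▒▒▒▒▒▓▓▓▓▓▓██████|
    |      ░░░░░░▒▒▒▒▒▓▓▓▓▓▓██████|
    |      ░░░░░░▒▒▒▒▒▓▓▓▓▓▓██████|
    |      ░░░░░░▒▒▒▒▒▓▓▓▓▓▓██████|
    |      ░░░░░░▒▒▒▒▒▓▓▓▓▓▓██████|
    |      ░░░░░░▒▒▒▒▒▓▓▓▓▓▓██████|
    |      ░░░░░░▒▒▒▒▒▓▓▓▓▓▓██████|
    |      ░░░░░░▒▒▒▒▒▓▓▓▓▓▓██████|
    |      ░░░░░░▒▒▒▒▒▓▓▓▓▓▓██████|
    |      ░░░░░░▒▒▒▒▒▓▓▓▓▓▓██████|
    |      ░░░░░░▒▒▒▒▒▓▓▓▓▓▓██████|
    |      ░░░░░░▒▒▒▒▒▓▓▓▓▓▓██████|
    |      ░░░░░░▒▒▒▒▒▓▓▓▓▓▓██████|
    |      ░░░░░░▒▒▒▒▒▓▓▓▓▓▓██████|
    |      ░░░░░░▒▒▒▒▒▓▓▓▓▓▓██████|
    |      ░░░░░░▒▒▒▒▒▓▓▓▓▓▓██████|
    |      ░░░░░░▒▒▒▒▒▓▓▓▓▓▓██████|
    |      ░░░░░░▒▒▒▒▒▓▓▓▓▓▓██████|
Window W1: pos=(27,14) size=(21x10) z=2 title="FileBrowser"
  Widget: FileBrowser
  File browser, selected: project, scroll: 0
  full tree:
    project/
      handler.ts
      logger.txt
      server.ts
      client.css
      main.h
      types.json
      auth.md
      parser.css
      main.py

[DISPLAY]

                                            
                                            
                                            
                                            
                                            
                                            
                                            
                                            
                                            
                                            
                                            
                                            
━━━━━━━━┓                                   
r       ┃━━━━━━━━━━━━━━━━━━━━━━━━━━┓        
────────┨iewer                     ┃        
ct/     ┃──────────────────────────┨        
.ts     ┃░░░░░▒▒▒▒▒▓▓▓▓▓▓██████    ┃        
txt     ┃░░░░░▒▒▒▒▒▓▓▓▓▓▓██████    ┃        
ts      ┃░░░░░▒▒▒▒▒▓▓▓▓▓▓██████    ┃        
css     ┃░░░░░▒▒▒▒▒▓▓▓▓▓▓██████    ┃        
        ┃░░░░░▒▒▒▒▒▓▓▓▓▓▓██████    ┃        


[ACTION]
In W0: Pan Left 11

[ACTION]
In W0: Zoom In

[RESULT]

                                            
                                            
                                            
                                            
                                            
                                            
                                            
                                            
                                            
                                            
                                            
                                            
━━━━━━━━┓                                   
r       ┃━━━━━━━━━━━━━━━━━━━━━━━━━━┓        
────────┨iewer                     ┃        
ct/     ┃──────────────────────────┨        
.ts     ┃     ░░░░░░░░░░░░▒▒▒▒▒▒▒▒▒┃        
txt     ┃     ░░░░░░░░░░░░▒▒▒▒▒▒▒▒▒┃        
ts      ┃     ░░░░░░░░░░░░▒▒▒▒▒▒▒▒▒┃        
css     ┃     ░░░░░░░░░░░░▒▒▒▒▒▒▒▒▒┃        
        ┃     ░░░░░░░░░░░░▒▒▒▒▒▒▒▒▒┃        


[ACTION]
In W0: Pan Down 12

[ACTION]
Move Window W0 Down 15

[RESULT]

                                            
                                            
                                            
                                            
                                            
                                            
                                            
                                            
                                            
                                            
                                            
                                            
━━━━━━━━┓                                   
r       ┃                                   
────────┨                                   
ct/     ┃                                   
.ts     ┃                                   
txt     ┃                                   
ts      ┃                                   
css     ┃                                   
        ┃                                   


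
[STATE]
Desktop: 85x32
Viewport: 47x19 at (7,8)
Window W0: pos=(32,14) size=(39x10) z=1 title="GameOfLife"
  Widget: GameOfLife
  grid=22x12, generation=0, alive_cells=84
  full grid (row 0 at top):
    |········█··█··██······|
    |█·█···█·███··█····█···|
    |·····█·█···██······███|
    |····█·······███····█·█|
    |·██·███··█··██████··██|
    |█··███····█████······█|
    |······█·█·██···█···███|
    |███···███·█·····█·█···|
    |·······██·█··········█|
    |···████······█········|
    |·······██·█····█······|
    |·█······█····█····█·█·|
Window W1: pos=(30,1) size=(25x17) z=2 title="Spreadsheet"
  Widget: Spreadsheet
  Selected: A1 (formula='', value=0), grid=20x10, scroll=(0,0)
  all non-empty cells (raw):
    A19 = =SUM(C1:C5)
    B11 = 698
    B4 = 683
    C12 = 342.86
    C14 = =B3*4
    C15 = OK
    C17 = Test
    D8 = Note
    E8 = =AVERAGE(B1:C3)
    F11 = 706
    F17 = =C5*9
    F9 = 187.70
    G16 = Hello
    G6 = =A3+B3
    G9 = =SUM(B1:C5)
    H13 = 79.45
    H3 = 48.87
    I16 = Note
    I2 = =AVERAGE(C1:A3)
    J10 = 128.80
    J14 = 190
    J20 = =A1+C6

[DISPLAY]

                       ┃  2        0       0   
                       ┃  3        0       0   
                       ┃  4        0     683   
                       ┃  5        0       0   
                       ┃  6        0       0   
                       ┃  7        0       0   
                       ┃  8        0       0   
                       ┃  9        0       0   
                       ┃ 10        0       0   
                       ┗━━━━━━━━━━━━━━━━━━━━━━━
                         ┃····█·······███····█·
                         ┃·██·███··█··██████··█
                         ┃█··███····█████······
                         ┃······█·█·██···█···██
                         ┃███···███·█·····█·█··
                         ┗━━━━━━━━━━━━━━━━━━━━━
                                               
                                               
                                               


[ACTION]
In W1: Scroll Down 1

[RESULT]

                       ┃  3        0       0   
                       ┃  4        0     683   
                       ┃  5        0       0   
                       ┃  6        0       0   
                       ┃  7        0       0   
                       ┃  8        0       0   
                       ┃  9        0       0   
                       ┃ 10        0       0   
                       ┃ 11        0     698   
                       ┗━━━━━━━━━━━━━━━━━━━━━━━
                         ┃····█·······███····█·
                         ┃·██·███··█··██████··█
                         ┃█··███····█████······
                         ┃······█·█·██···█···██
                         ┃███···███·█·····█·█··
                         ┗━━━━━━━━━━━━━━━━━━━━━
                                               
                                               
                                               


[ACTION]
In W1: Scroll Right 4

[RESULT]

                       ┃  3        0       0   
                       ┃  4        0       0   
                       ┃  5        0       0   
                       ┃  6        0       0   
                       ┃  7        0       0   
                       ┃  8        0       0   
                       ┃  9        0  187.70   
                       ┃ 10        0       0   
                       ┃ 11        0     706   
                       ┗━━━━━━━━━━━━━━━━━━━━━━━
                         ┃····█·······███····█·
                         ┃·██·███··█··██████··█
                         ┃█··███····█████······
                         ┃······█·█·██···█···██
                         ┃███···███·█·····█·█··
                         ┗━━━━━━━━━━━━━━━━━━━━━
                                               
                                               
                                               


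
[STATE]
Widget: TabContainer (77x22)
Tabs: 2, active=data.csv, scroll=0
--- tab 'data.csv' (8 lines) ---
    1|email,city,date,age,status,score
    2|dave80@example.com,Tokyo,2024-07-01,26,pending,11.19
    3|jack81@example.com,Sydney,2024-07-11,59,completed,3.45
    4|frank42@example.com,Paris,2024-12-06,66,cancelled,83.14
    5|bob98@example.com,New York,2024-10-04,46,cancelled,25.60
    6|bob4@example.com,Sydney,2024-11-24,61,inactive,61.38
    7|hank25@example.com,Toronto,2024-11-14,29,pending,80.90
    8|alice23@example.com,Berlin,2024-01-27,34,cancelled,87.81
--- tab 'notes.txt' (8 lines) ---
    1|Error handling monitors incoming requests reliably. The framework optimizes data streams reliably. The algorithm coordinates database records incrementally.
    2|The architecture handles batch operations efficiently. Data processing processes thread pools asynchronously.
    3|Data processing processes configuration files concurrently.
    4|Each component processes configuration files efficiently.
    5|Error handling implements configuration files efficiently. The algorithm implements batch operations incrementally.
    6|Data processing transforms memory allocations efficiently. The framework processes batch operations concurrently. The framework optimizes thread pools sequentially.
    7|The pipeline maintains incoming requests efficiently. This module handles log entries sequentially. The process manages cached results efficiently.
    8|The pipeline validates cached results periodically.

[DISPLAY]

[data.csv]│ notes.txt                                                        
─────────────────────────────────────────────────────────────────────────────
email,city,date,age,status,score                                             
dave80@example.com,Tokyo,2024-07-01,26,pending,11.19                         
jack81@example.com,Sydney,2024-07-11,59,completed,3.45                       
frank42@example.com,Paris,2024-12-06,66,cancelled,83.14                      
bob98@example.com,New York,2024-10-04,46,cancelled,25.60                     
bob4@example.com,Sydney,2024-11-24,61,inactive,61.38                         
hank25@example.com,Toronto,2024-11-14,29,pending,80.90                       
alice23@example.com,Berlin,2024-01-27,34,cancelled,87.81                     
                                                                             
                                                                             
                                                                             
                                                                             
                                                                             
                                                                             
                                                                             
                                                                             
                                                                             
                                                                             
                                                                             
                                                                             


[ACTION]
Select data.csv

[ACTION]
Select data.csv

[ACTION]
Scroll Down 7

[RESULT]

[data.csv]│ notes.txt                                                        
─────────────────────────────────────────────────────────────────────────────
alice23@example.com,Berlin,2024-01-27,34,cancelled,87.81                     
                                                                             
                                                                             
                                                                             
                                                                             
                                                                             
                                                                             
                                                                             
                                                                             
                                                                             
                                                                             
                                                                             
                                                                             
                                                                             
                                                                             
                                                                             
                                                                             
                                                                             
                                                                             
                                                                             


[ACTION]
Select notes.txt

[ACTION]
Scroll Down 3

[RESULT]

 data.csv │[notes.txt]                                                       
─────────────────────────────────────────────────────────────────────────────
Each component processes configuration files efficiently.                    
Error handling implements configuration files efficiently. The algorithm impl
Data processing transforms memory allocations efficiently. The framework proc
The pipeline maintains incoming requests efficiently. This module handles log
The pipeline validates cached results periodically.                          
                                                                             
                                                                             
                                                                             
                                                                             
                                                                             
                                                                             
                                                                             
                                                                             
                                                                             
                                                                             
                                                                             
                                                                             
                                                                             
                                                                             
                                                                             


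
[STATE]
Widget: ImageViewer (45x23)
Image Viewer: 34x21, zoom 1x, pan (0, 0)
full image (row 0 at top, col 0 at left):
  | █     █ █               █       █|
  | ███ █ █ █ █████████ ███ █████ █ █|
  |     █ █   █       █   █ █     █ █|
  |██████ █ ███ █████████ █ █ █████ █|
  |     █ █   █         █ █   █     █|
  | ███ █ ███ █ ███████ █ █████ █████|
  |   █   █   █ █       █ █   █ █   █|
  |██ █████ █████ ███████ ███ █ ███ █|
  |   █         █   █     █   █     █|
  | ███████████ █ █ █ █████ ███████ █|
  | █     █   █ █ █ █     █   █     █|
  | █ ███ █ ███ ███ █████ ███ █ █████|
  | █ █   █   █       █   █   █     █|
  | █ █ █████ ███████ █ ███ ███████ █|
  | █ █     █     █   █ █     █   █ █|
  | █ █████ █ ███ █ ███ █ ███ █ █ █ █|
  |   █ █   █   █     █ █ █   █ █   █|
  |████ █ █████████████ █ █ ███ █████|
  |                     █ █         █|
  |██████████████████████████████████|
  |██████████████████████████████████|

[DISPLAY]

 █     █ █               █       █           
 ███ █ █ █ █████████ ███ █████ █ █           
     █ █   █       █   █ █     █ █           
██████ █ ███ █████████ █ █ █████ █           
     █ █   █         █ █   █     █           
 ███ █ ███ █ ███████ █ █████ █████           
   █   █   █ █       █ █   █ █   █           
██ █████ █████ ███████ ███ █ ███ █           
   █         █   █     █   █     █           
 ███████████ █ █ █ █████ ███████ █           
 █     █   █ █ █ █     █   █     █           
 █ ███ █ ███ ███ █████ ███ █ █████           
 █ █   █   █       █   █   █     █           
 █ █ █████ ███████ █ ███ ███████ █           
 █ █     █     █   █ █     █   █ █           
 █ █████ █ ███ █ ███ █ ███ █ █ █ █           
   █ █   █   █     █ █ █   █ █   █           
████ █ █████████████ █ █ ███ █████           
                     █ █         █           
██████████████████████████████████           
██████████████████████████████████           
                                             
                                             


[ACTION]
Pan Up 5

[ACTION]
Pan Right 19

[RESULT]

      █       █                              
█ ███ █████ █ █                              
█   █ █     █ █                              
███ █ █ █████ █                              
  █ █   █     █                              
█ █ █████ █████                              
  █ █   █ █   █                              
███ ███ █ ███ █                              
    █   █     █                              
█████ ███████ █                              
    █   █     █                              
███ ███ █ █████                              
█   █   █     █                              
█ ███ ███████ █                              
█ █     █   █ █                              
█ █ ███ █ █ █ █                              
█ █ █   █ █   █                              
█ █ █ ███ █████                              
  █ █         █                              
███████████████                              
███████████████                              
                                             
                                             


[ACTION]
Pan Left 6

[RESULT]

            █       █                        
███████ ███ █████ █ █                        
      █   █ █     █ █                        
█████████ █ █ █████ █                        
        █ █   █     █                        
███████ █ █████ █████                        
█       █ █   █ █   █                        
█ ███████ ███ █ ███ █                        
█   █     █   █     █                        
█ █ █ █████ ███████ █                        
█ █ █     █   █     █                        
███ █████ ███ █ █████                        
      █   █   █     █                        
█████ █ ███ ███████ █                        
  █   █ █     █   █ █                        
█ █ ███ █ ███ █ █ █ █                        
█     █ █ █   █ █   █                        
███████ █ █ ███ █████                        
        █ █         █                        
█████████████████████                        
█████████████████████                        
                                             
                                             


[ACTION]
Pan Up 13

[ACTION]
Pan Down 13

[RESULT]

█████ █ ███ ███████ █                        
  █   █ █     █   █ █                        
█ █ ███ █ ███ █ █ █ █                        
█     █ █ █   █ █   █                        
███████ █ █ ███ █████                        
        █ █         █                        
█████████████████████                        
█████████████████████                        
                                             
                                             
                                             
                                             
                                             
                                             
                                             
                                             
                                             
                                             
                                             
                                             
                                             
                                             
                                             


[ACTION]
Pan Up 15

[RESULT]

            █       █                        
███████ ███ █████ █ █                        
      █   █ █     █ █                        
█████████ █ █ █████ █                        
        █ █   █     █                        
███████ █ █████ █████                        
█       █ █   █ █   █                        
█ ███████ ███ █ ███ █                        
█   █     █   █     █                        
█ █ █ █████ ███████ █                        
█ █ █     █   █     █                        
███ █████ ███ █ █████                        
      █   █   █     █                        
█████ █ ███ ███████ █                        
  █   █ █     █   █ █                        
█ █ ███ █ ███ █ █ █ █                        
█     █ █ █   █ █   █                        
███████ █ █ ███ █████                        
        █ █         █                        
█████████████████████                        
█████████████████████                        
                                             
                                             


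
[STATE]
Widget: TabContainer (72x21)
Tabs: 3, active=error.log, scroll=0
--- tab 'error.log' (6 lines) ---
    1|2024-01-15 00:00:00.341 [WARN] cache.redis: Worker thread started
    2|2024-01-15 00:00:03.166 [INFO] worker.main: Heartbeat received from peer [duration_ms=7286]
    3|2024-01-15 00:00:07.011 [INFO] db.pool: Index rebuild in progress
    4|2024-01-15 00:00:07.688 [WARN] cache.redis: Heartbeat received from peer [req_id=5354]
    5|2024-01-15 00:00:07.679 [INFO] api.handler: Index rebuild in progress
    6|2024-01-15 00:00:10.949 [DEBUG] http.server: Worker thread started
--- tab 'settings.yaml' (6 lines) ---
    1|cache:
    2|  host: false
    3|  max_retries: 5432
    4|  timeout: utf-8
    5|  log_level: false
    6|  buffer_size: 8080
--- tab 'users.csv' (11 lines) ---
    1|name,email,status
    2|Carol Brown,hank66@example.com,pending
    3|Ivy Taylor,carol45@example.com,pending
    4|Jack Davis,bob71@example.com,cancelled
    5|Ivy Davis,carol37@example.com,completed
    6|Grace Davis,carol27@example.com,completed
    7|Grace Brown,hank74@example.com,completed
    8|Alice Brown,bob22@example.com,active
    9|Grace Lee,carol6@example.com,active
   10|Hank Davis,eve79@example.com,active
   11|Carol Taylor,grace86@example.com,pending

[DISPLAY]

[error.log]│ settings.yaml │ users.csv                                  
────────────────────────────────────────────────────────────────────────
2024-01-15 00:00:00.341 [WARN] cache.redis: Worker thread started       
2024-01-15 00:00:03.166 [INFO] worker.main: Heartbeat received from peer
2024-01-15 00:00:07.011 [INFO] db.pool: Index rebuild in progress       
2024-01-15 00:00:07.688 [WARN] cache.redis: Heartbeat received from peer
2024-01-15 00:00:07.679 [INFO] api.handler: Index rebuild in progress   
2024-01-15 00:00:10.949 [DEBUG] http.server: Worker thread started      
                                                                        
                                                                        
                                                                        
                                                                        
                                                                        
                                                                        
                                                                        
                                                                        
                                                                        
                                                                        
                                                                        
                                                                        
                                                                        


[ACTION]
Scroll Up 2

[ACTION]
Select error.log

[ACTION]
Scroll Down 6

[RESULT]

[error.log]│ settings.yaml │ users.csv                                  
────────────────────────────────────────────────────────────────────────
2024-01-15 00:00:10.949 [DEBUG] http.server: Worker thread started      
                                                                        
                                                                        
                                                                        
                                                                        
                                                                        
                                                                        
                                                                        
                                                                        
                                                                        
                                                                        
                                                                        
                                                                        
                                                                        
                                                                        
                                                                        
                                                                        
                                                                        
                                                                        


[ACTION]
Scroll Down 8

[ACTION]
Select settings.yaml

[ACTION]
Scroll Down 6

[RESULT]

 error.log │[settings.yaml]│ users.csv                                  
────────────────────────────────────────────────────────────────────────
  buffer_size: 8080                                                     
                                                                        
                                                                        
                                                                        
                                                                        
                                                                        
                                                                        
                                                                        
                                                                        
                                                                        
                                                                        
                                                                        
                                                                        
                                                                        
                                                                        
                                                                        
                                                                        
                                                                        
                                                                        


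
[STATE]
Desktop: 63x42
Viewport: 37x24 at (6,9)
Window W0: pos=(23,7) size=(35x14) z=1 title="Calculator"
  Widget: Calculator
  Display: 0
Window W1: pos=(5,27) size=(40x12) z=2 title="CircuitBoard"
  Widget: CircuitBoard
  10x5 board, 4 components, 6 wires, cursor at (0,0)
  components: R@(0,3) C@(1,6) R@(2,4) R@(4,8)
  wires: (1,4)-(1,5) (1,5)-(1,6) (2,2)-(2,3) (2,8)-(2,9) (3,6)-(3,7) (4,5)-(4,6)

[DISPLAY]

                 ┠───────────────────
                 ┃                   
                 ┃┌───┬───┬───┬───┐  
                 ┃│ 7 │ 8 │ 9 │ ÷ │  
                 ┃├───┼───┼───┼───┤  
                 ┃│ 4 │ 5 │ 6 │ × │  
                 ┃├───┼───┼───┼───┤  
                 ┃│ 1 │ 2 │ 3 │ - │  
                 ┃├───┼───┼───┼───┤  
                 ┃│ 0 │ . │ = │ + │  
                 ┃└───┴───┴───┴───┘  
                 ┗━━━━━━━━━━━━━━━━━━━
                                     
                                     
                                     
                                     
                                     
                                     
━━━━━━━━━━━━━━━━━━━━━━━━━━━━━━━━━━━━━
 CircuitBoard                        
─────────────────────────────────────
   0 1 2 3 4 5 6 7 8 9               
0  [.]          R                    
                                     


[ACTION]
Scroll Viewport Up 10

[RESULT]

                                     
                                     
                                     
                                     
                                     
                                     
                                     
                 ┏━━━━━━━━━━━━━━━━━━━
                 ┃ Calculator        
                 ┠───────────────────
                 ┃                   
                 ┃┌───┬───┬───┬───┐  
                 ┃│ 7 │ 8 │ 9 │ ÷ │  
                 ┃├───┼───┼───┼───┤  
                 ┃│ 4 │ 5 │ 6 │ × │  
                 ┃├───┼───┼───┼───┤  
                 ┃│ 1 │ 2 │ 3 │ - │  
                 ┃├───┼───┼───┼───┤  
                 ┃│ 0 │ . │ = │ + │  
                 ┃└───┴───┴───┴───┘  
                 ┗━━━━━━━━━━━━━━━━━━━
                                     
                                     
                                     


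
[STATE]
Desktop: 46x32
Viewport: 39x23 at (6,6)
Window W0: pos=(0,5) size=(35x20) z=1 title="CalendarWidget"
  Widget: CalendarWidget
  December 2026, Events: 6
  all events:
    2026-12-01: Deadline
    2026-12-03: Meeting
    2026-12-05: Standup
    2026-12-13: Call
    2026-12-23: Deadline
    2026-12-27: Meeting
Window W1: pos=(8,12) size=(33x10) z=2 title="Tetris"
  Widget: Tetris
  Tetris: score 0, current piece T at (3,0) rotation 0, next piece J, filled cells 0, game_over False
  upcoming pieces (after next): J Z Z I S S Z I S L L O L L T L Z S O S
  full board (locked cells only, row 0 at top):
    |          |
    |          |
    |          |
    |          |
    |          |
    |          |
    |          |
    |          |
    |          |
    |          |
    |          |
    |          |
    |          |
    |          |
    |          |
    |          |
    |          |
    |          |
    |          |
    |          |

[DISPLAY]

ndarWidget                  ┃          
────────────────────────────┨          
     December 2026          ┃          
 We Th Fr Sa Su             ┃          
*  2  3*  4  5*  6          ┃          
  9 10 11 12 13*            ┃          
 1┏━━━━━━━━━━━━━━━━━━━━━━━━━━━━━━━┓    
 2┃ Tetris                        ┃    
 3┠───────────────────────────────┨    
  ┃          │Next:               ┃    
  ┃          │█                   ┃    
  ┃          │███                 ┃    
  ┃          │                    ┃    
  ┃          │                    ┃    
  ┃          │                    ┃    
  ┗━━━━━━━━━━━━━━━━━━━━━━━━━━━━━━━┛    
                            ┃          
                            ┃          
━━━━━━━━━━━━━━━━━━━━━━━━━━━━┛          
                                       
                                       
                                       
                                       


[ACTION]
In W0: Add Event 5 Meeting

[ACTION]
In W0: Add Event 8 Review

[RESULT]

ndarWidget                  ┃          
────────────────────────────┨          
     December 2026          ┃          
 We Th Fr Sa Su             ┃          
*  2  3*  4  5*  6          ┃          
*  9 10 11 12 13*           ┃          
 1┏━━━━━━━━━━━━━━━━━━━━━━━━━━━━━━━┓    
 2┃ Tetris                        ┃    
 3┠───────────────────────────────┨    
  ┃          │Next:               ┃    
  ┃          │█                   ┃    
  ┃          │███                 ┃    
  ┃          │                    ┃    
  ┃          │                    ┃    
  ┃          │                    ┃    
  ┗━━━━━━━━━━━━━━━━━━━━━━━━━━━━━━━┛    
                            ┃          
                            ┃          
━━━━━━━━━━━━━━━━━━━━━━━━━━━━┛          
                                       
                                       
                                       
                                       


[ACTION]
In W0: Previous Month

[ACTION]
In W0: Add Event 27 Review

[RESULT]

ndarWidget                  ┃          
────────────────────────────┨          
     November 2026          ┃          
 We Th Fr Sa Su             ┃          
              1             ┃          
  4  5  6  7  8             ┃          
 1┏━━━━━━━━━━━━━━━━━━━━━━━━━━━━━━━┓    
 1┃ Tetris                        ┃    
 2┠───────────────────────────────┨    
  ┃          │Next:               ┃    
  ┃          │█                   ┃    
  ┃          │███                 ┃    
  ┃          │                    ┃    
  ┃          │                    ┃    
  ┃          │                    ┃    
  ┗━━━━━━━━━━━━━━━━━━━━━━━━━━━━━━━┛    
                            ┃          
                            ┃          
━━━━━━━━━━━━━━━━━━━━━━━━━━━━┛          
                                       
                                       
                                       
                                       
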